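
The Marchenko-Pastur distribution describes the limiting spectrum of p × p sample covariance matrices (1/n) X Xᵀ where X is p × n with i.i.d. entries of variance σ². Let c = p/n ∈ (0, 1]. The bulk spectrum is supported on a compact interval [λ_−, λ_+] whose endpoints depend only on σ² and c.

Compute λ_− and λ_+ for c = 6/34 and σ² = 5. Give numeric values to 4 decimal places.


c = 6/34 = 0.176471; √c = 0.420084.
λ_− = σ² (1 − √c)² = 5 · (1 − 0.420084)² = 5 · (0.579916)² = 1.681513.
λ_+ = σ² (1 + √c)² = 5 · (1 + 0.420084)² = 5 · (1.420084)² = 10.083193.

Rounded to 4 decimal places: λ_− ≈ 1.6815, λ_+ ≈ 10.0832.


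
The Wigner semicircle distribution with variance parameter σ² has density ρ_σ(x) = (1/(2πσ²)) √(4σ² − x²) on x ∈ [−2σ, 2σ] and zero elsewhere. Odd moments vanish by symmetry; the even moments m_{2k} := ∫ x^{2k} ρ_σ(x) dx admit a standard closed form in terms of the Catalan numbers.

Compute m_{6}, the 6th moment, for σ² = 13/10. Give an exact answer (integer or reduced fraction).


By the scaled semicircle moment identity, m_{2k} = σ^{2k} · C_k with k = 3.
C_3 = (1/(k+1)) · C(2k, k) = (1/4) · C(6, 3) = (1/4) · 20 = 5.
σ^{2k} = (σ²)^k = (13/10)^3 = 2197/1000.

Therefore m_{6} = σ^{6} · C_3 = (2197/1000) · 5 = 2197/200.


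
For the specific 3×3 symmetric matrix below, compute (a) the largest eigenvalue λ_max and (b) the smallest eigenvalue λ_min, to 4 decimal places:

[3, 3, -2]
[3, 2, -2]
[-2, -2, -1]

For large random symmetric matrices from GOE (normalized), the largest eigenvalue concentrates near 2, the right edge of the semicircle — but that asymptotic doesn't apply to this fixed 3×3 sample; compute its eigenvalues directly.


Since M is real symmetric, all three eigenvalues are real; they are the roots of det(λI − M) = λ³ − (tr M) λ² + s λ − det M, where s is the sum of the principal 2×2 minors.
tr M = 3 + 2 + (-1) = 4.
s = (3·2 − 3²) + (3·(-1) − (-2)²) + (2·(-1) − (-2)²) = -3 + (-7) + (-6) = -16.
det M (expand along row 1) = 3·(-6) − 3·(-7) + (-2)·(-2) = 7.
Characteristic polynomial: λ³ − 4λ² − 16λ − 7 = 0.
Substitute λ = y + (tr M)/3 = y + 1.333333 to remove the quadratic term: y³ + p·y + q = 0 with p = s − (tr M)²/3 = -21.333333 and q = −2(tr M)³/27 + (tr M)·s/3 − det M = -33.074074.
Three real roots ⇒ use the trigonometric (Viète) form: r = 2√(−p/3) = 5.333333, φ = arccos(3q/(p·r)) = arccos(0.872070) = 0.511379 rad.
y_k = r·cos(φ/3 − 2πk/3) for k = 0, 1, 2 gives y = 5.256037, -1.844506, -3.411531.
λ_k = y_k + 1.333333 gives λ = 6.5894, -0.5112, -2.0782 (check: the sum is 4.0000 = tr M).

Hence λ_max = 6.5894 and λ_min = -2.0782.


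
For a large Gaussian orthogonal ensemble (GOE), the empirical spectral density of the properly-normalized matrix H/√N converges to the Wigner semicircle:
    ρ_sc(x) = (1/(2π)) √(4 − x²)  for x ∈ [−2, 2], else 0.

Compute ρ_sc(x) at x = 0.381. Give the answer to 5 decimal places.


ρ_sc(x) = (1/(2π)) √(4 − x²). With x = 0.381:
  4 − x² = 4 − (0.381)² = 4 − 0.145161 = 3.854839.
  √(4 − x²) = 1.963374.
  1/(2π) = 0.159155.
  ρ_sc(0.381) = 0.159155 · 1.963374 = 0.312481.

Rounded to 5 decimal places: ρ_sc(0.381) ≈ 0.31248.


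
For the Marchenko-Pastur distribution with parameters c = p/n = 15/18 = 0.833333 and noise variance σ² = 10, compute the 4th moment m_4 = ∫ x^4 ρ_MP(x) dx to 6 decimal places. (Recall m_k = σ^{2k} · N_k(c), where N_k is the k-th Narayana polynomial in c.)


E[X⁴] = σ⁸ (1 + 6c + 6c² + c³) (fourth MP moment). With σ² = 10 (so σ⁸ = 10000) and c = 15/18 = 0.833333: E[X⁴] = 10000 · (1 + 6·0.833333 + 6·(0.833333)² + (0.833333)³) = 10000 · 10.745370.

So E[X^4] = 107453.703704.


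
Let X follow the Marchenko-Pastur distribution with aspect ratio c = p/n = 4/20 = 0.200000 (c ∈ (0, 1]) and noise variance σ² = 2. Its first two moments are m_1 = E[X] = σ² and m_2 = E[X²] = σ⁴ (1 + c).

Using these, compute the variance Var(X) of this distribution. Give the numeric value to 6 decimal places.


m_1 = E[X] = σ² = 2, so m_1² = 4.
m_2 = E[X²] = σ⁴ (1 + c) = 4 · (1 + 0.200000) = 4 · 1.200000 = 4.800000.
(Note m_2 − m_1² simplifies to c · σ⁴ = 0.200000 · 4.)

Var(X) = m_2 − m_1² = 4.800000 − 4 = 0.800000.


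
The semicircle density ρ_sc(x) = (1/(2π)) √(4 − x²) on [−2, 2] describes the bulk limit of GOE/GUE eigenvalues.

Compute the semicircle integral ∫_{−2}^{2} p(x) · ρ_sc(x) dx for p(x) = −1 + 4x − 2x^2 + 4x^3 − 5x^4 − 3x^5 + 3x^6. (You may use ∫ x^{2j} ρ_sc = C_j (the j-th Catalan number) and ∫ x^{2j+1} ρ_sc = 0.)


Write p(x) = Σ a_i x^i, split into monomials and integrate each against ρ_sc separately.
Using ∫ x^{2j} ρ_sc = C_j = (1/(j+1)) C(2j, j) (Catalan numbers) and ∫ x^{2j+1} ρ_sc = 0 (odd monomials vanish by symmetry):
  i = 0 (even): a_0 · C_{0} = -1 · 1 = -1
  i = 1 (odd): ∫ x^1 ρ_sc = 0 (vanishes)
  i = 2 (even): a_2 · C_{1} = -2 · 1 = -2
  i = 3 (odd): ∫ x^3 ρ_sc = 0 (vanishes)
  i = 4 (even): a_4 · C_{2} = -5 · 2 = -10
  i = 5 (odd): ∫ x^5 ρ_sc = 0 (vanishes)
  i = 6 (even): a_6 · C_{3} = 3 · 5 = 15

Summing the contributions: ∫_{−2}^{2} p(x) ρ_sc(x) dx = (-1) + (-2) + (-10) + 15 = 2.


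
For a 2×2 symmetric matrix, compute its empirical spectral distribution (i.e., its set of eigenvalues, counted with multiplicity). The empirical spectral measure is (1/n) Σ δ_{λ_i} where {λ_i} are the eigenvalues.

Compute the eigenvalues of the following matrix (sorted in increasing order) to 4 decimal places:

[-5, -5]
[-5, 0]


Since M is real symmetric, both eigenvalues are real; they are the roots of det(λI − M) = λ² − (tr M) λ + det M.
tr M = -5 + 0 = -5.
det M = (-5)·0 − (-5)² = 0 − 25 = -25.
Characteristic polynomial: λ² + 5λ − 25 = 0.
Discriminant Δ = (tr M)² − 4·det M = 25 − (-100) = 125; √Δ = 11.180340.
λ = (tr M ± √Δ)/2 = (-5 ± 11.180340)/2, giving (tr M − √Δ)/2 = -8.0902 and (tr M + √Δ)/2 = 3.0902.

Eigenvalues sorted in increasing order: [-8.0902, 3.0902].


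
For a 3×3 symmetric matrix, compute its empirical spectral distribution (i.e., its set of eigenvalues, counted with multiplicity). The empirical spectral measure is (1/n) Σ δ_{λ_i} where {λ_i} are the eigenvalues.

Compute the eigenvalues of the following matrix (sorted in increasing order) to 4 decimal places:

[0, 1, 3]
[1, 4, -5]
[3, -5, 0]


Since M is real symmetric, all three eigenvalues are real; they are the roots of det(λI − M) = λ³ − (tr M) λ² + s λ − det M, where s is the sum of the principal 2×2 minors.
tr M = 0 + 4 + 0 = 4.
s = (0·4 − 1²) + (0·0 − 3²) + (4·0 − (-5)²) = -1 + (-9) + (-25) = -35.
det M (expand along row 1) = 0·(-25) − 1·15 + 3·(-17) = -66.
Characteristic polynomial: λ³ − 4λ² − 35λ + 66 = 0.
Substitute λ = y + (tr M)/3 = y + 1.333333 to remove the quadratic term: y³ + p·y + q = 0 with p = s − (tr M)²/3 = -40.333333 and q = −2(tr M)³/27 + (tr M)·s/3 − det M = 14.592593.
Three real roots ⇒ use the trigonometric (Viète) form: r = 2√(−p/3) = 7.333333, φ = arccos(3q/(p·r)) = arccos(-0.148009) = 1.719351 rad.
y_k = r·cos(φ/3 − 2πk/3) for k = 0, 1, 2 gives y = 6.161575, 0.362986, -6.524561.
λ_k = y_k + 1.333333 gives λ = 7.4949, 1.6963, -5.1912 (check: the sum is 4.0000 = tr M).

Eigenvalues sorted in increasing order: [-5.1912, 1.6963, 7.4949].


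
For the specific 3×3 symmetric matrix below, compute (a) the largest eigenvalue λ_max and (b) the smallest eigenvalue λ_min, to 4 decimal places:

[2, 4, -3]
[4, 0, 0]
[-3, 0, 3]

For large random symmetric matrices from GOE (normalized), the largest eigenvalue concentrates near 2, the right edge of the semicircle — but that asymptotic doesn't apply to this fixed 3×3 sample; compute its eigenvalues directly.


Since M is real symmetric, all three eigenvalues are real; they are the roots of det(λI − M) = λ³ − (tr M) λ² + s λ − det M, where s is the sum of the principal 2×2 minors.
tr M = 2 + 0 + 3 = 5.
s = (2·0 − 4²) + (2·3 − (-3)²) + (0·3 − 0²) = -16 + (-3) + 0 = -19.
det M (expand along row 1) = 2·0 − 4·12 + (-3)·0 = -48.
Characteristic polynomial: λ³ − 5λ² − 19λ + 48 = 0.
Substitute λ = y + (tr M)/3 = y + 1.666667 to remove the quadratic term: y³ + p·y + q = 0 with p = s − (tr M)²/3 = -27.333333 and q = −2(tr M)³/27 + (tr M)·s/3 − det M = 7.074074.
Three real roots ⇒ use the trigonometric (Viète) form: r = 2√(−p/3) = 6.036923, φ = arccos(3q/(p·r)) = arccos(-0.128612) = 1.699766 rad.
y_k = r·cos(φ/3 − 2πk/3) for k = 0, 1, 2 gives y = 5.093575, 0.259447, -5.353022.
λ_k = y_k + 1.666667 gives λ = 6.7602, 1.9261, -3.6864 (check: the sum is 5.0000 = tr M).

Hence λ_max = 6.7602 and λ_min = -3.6864.


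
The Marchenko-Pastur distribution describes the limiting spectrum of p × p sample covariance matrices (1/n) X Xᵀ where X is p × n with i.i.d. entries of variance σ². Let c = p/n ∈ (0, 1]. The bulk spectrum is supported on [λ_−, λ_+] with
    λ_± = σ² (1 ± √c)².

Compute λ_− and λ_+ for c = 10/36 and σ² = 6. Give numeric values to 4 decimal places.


c = 10/36 = 0.277778; √c = 0.527046.
λ_− = σ² (1 − √c)² = 6 · (1 − 0.527046)² = 6 · (0.472954)² = 1.342111.
λ_+ = σ² (1 + √c)² = 6 · (1 + 0.527046)² = 6 · (1.527046)² = 13.991222.

Rounded to 4 decimal places: λ_− ≈ 1.3421, λ_+ ≈ 13.9912.


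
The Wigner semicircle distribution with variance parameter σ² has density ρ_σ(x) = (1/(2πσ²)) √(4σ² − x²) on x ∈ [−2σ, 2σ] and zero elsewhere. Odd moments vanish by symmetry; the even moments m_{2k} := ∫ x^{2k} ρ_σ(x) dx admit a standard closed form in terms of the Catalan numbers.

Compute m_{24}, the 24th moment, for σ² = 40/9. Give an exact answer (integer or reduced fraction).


By the scaled semicircle moment identity, m_{2k} = σ^{2k} · C_k with k = 12.
C_12 = (1/(k+1)) · C(2k, k) = (1/13) · C(24, 12) = (1/13) · 2704156 = 208012.
σ^{2k} = (σ²)^k = (40/9)^12 = 16777216000000000000/282429536481.

Therefore m_{24} = σ^{24} · C_12 = (16777216000000000000/282429536481) · 208012 = 3489862254592000000000000/282429536481.


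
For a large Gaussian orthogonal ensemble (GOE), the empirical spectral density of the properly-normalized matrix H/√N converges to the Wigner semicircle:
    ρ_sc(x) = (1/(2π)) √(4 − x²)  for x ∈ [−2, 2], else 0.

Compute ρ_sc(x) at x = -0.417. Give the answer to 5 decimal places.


ρ_sc(x) = (1/(2π)) √(4 − x²). With x = -0.417:
  4 − x² = 4 − (-0.417)² = 4 − 0.173889 = 3.826111.
  √(4 − x²) = 1.956045.
  1/(2π) = 0.159155.
  ρ_sc(-0.417) = 0.159155 · 1.956045 = 0.311314.

Rounded to 5 decimal places: ρ_sc(-0.417) ≈ 0.31131.


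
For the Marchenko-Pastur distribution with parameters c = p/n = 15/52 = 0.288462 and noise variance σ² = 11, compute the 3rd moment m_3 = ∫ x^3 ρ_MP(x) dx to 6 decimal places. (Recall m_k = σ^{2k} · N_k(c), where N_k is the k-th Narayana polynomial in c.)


E[X³] = σ⁶ (1 + 3c + c²) (third MP moment). With σ² = 11 (so σ⁶ = 1331) and c = 15/52 = 0.288462: E[X³] = 1331 · (1 + 3·0.288462 + (0.288462)²) = 1331 · 1.948595.

So E[X^3] = 2593.579512.


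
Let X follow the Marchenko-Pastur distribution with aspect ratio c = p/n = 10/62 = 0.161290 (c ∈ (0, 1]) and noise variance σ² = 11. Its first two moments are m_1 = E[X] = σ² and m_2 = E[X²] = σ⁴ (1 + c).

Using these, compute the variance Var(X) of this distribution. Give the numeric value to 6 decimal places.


m_1 = E[X] = σ² = 11, so m_1² = 121.
m_2 = E[X²] = σ⁴ (1 + c) = 121 · (1 + 0.161290) = 121 · 1.161290 = 140.516129.
(Note m_2 − m_1² simplifies to c · σ⁴ = 0.161290 · 121.)

Var(X) = m_2 − m_1² = 140.516129 − 121 = 19.516129.


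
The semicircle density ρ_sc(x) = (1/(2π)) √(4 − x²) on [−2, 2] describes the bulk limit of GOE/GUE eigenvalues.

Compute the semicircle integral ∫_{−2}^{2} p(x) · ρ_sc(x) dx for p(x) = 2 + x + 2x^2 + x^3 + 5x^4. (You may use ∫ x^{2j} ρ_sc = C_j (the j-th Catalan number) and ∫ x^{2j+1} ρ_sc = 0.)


Write p(x) = Σ a_i x^i, split into monomials and integrate each against ρ_sc separately.
Using ∫ x^{2j} ρ_sc = C_j = (1/(j+1)) C(2j, j) (Catalan numbers) and ∫ x^{2j+1} ρ_sc = 0 (odd monomials vanish by symmetry):
  i = 0 (even): a_0 · C_{0} = 2 · 1 = 2
  i = 1 (odd): ∫ x^1 ρ_sc = 0 (vanishes)
  i = 2 (even): a_2 · C_{1} = 2 · 1 = 2
  i = 3 (odd): ∫ x^3 ρ_sc = 0 (vanishes)
  i = 4 (even): a_4 · C_{2} = 5 · 2 = 10

Summing the contributions: ∫_{−2}^{2} p(x) ρ_sc(x) dx = 2 + 2 + 10 = 14.


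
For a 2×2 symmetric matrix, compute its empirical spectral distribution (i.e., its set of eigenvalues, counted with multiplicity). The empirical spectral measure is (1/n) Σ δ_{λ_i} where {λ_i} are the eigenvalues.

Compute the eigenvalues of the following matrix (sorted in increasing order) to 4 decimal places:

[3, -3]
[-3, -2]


Since M is real symmetric, both eigenvalues are real; they are the roots of det(λI − M) = λ² − (tr M) λ + det M.
tr M = 3 + (-2) = 1.
det M = 3·(-2) − (-3)² = -6 − 9 = -15.
Characteristic polynomial: λ² − λ − 15 = 0.
Discriminant Δ = (tr M)² − 4·det M = 1 − (-60) = 61; √Δ = 7.810250.
λ = (tr M ± √Δ)/2 = (1 ± 7.810250)/2, giving (tr M − √Δ)/2 = -3.4051 and (tr M + √Δ)/2 = 4.4051.

Eigenvalues sorted in increasing order: [-3.4051, 4.4051].


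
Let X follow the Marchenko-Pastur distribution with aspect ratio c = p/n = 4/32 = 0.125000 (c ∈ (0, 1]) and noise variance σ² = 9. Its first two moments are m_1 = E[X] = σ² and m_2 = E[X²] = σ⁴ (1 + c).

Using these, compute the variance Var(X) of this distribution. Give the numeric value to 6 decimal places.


m_1 = E[X] = σ² = 9, so m_1² = 81.
m_2 = E[X²] = σ⁴ (1 + c) = 81 · (1 + 0.125000) = 81 · 1.125000 = 91.125000.
(Note m_2 − m_1² simplifies to c · σ⁴ = 0.125000 · 81.)

Var(X) = m_2 − m_1² = 91.125000 − 81 = 10.125000.


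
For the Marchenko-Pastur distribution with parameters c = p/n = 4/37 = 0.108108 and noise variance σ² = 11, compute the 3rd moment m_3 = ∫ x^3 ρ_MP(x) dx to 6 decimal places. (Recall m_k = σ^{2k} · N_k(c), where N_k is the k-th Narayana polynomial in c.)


E[X³] = σ⁶ (1 + 3c + c²) (third MP moment). With σ² = 11 (so σ⁶ = 1331) and c = 4/37 = 0.108108: E[X³] = 1331 · (1 + 3·0.108108 + (0.108108)²) = 1331 · 1.336012.

So E[X^3] = 1778.231556.


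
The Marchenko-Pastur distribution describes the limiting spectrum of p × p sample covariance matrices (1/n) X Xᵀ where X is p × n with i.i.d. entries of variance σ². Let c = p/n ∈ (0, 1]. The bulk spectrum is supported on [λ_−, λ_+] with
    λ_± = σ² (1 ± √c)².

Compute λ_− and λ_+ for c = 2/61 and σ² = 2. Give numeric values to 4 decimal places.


c = 2/61 = 0.032787; √c = 0.181071.
λ_− = σ² (1 − √c)² = 2 · (1 − 0.181071)² = 2 · (0.818929)² = 1.341288.
λ_+ = σ² (1 + √c)² = 2 · (1 + 0.181071)² = 2 · (1.181071)² = 2.789860.

Rounded to 4 decimal places: λ_− ≈ 1.3413, λ_+ ≈ 2.7899.


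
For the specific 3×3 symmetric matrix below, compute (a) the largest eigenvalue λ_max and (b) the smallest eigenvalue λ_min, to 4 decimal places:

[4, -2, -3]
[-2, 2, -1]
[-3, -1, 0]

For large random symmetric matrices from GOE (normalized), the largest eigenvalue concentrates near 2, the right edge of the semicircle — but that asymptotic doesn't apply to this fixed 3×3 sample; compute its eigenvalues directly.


Since M is real symmetric, all three eigenvalues are real; they are the roots of det(λI − M) = λ³ − (tr M) λ² + s λ − det M, where s is the sum of the principal 2×2 minors.
tr M = 4 + 2 + 0 = 6.
s = (4·2 − (-2)²) + (4·0 − (-3)²) + (2·0 − (-1)²) = 4 + (-9) + (-1) = -6.
det M (expand along row 1) = 4·(-1) − (-2)·(-3) + (-3)·8 = -34.
Characteristic polynomial: λ³ − 6λ² − 6λ + 34 = 0.
Substitute λ = y + (tr M)/3 = y + 2.000000 to remove the quadratic term: y³ + p·y + q = 0 with p = s − (tr M)²/3 = -18.000000 and q = −2(tr M)³/27 + (tr M)·s/3 − det M = 6.000000.
Three real roots ⇒ use the trigonometric (Viète) form: r = 2√(−p/3) = 4.898979, φ = arccos(3q/(p·r)) = arccos(-0.204124) = 1.776365 rad.
y_k = r·cos(φ/3 − 2πk/3) for k = 0, 1, 2 gives y = 4.064969, 0.335430, -4.400399.
λ_k = y_k + 2.000000 gives λ = 6.0650, 2.3354, -2.4004 (check: the sum is 6.0000 = tr M).

Hence λ_max = 6.0650 and λ_min = -2.4004.


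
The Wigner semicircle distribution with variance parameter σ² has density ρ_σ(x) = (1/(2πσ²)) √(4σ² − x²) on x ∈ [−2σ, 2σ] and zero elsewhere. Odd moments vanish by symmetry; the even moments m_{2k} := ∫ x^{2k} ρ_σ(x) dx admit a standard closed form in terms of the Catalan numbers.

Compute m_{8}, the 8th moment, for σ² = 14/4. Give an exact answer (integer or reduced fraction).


By the scaled semicircle moment identity, m_{2k} = σ^{2k} · C_k with k = 4.
C_4 = (1/(k+1)) · C(2k, k) = (1/5) · C(8, 4) = (1/5) · 70 = 14.
σ^{2k} = (σ²)^k = (14/4)^4 = 2401/16.

Therefore m_{8} = σ^{8} · C_4 = (2401/16) · 14 = 16807/8.


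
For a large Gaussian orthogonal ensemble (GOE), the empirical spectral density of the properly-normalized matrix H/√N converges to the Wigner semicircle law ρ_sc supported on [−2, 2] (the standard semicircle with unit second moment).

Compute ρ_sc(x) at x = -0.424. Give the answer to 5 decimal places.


ρ_sc(x) = (1/(2π)) √(4 − x²). With x = -0.424:
  4 − x² = 4 − (-0.424)² = 4 − 0.179776 = 3.820224.
  √(4 − x²) = 1.954539.
  1/(2π) = 0.159155.
  ρ_sc(-0.424) = 0.159155 · 1.954539 = 0.311075.

Rounded to 5 decimal places: ρ_sc(-0.424) ≈ 0.31107.


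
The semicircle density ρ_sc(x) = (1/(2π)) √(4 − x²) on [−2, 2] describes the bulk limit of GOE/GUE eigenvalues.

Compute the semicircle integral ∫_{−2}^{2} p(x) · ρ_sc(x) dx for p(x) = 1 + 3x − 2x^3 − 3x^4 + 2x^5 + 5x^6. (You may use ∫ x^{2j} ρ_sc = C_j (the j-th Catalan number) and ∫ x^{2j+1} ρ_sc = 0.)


Write p(x) = Σ a_i x^i, split into monomials and integrate each against ρ_sc separately.
Using ∫ x^{2j} ρ_sc = C_j = (1/(j+1)) C(2j, j) (Catalan numbers) and ∫ x^{2j+1} ρ_sc = 0 (odd monomials vanish by symmetry):
  i = 0 (even): a_0 · C_{0} = 1 · 1 = 1
  i = 1 (odd): ∫ x^1 ρ_sc = 0 (vanishes)
  i = 3 (odd): ∫ x^3 ρ_sc = 0 (vanishes)
  i = 4 (even): a_4 · C_{2} = -3 · 2 = -6
  i = 5 (odd): ∫ x^5 ρ_sc = 0 (vanishes)
  i = 6 (even): a_6 · C_{3} = 5 · 5 = 25

Summing the contributions: ∫_{−2}^{2} p(x) ρ_sc(x) dx = 1 + (-6) + 25 = 20.


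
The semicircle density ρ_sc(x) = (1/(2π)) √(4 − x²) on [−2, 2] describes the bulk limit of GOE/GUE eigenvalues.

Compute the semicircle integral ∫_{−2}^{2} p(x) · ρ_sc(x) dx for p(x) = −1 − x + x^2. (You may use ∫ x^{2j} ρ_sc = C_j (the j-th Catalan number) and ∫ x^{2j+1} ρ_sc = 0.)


Write p(x) = Σ a_i x^i, split into monomials and integrate each against ρ_sc separately.
Using ∫ x^{2j} ρ_sc = C_j = (1/(j+1)) C(2j, j) (Catalan numbers) and ∫ x^{2j+1} ρ_sc = 0 (odd monomials vanish by symmetry):
  i = 0 (even): a_0 · C_{0} = -1 · 1 = -1
  i = 1 (odd): ∫ x^1 ρ_sc = 0 (vanishes)
  i = 2 (even): a_2 · C_{1} = 1 · 1 = 1

Summing the contributions: ∫_{−2}^{2} p(x) ρ_sc(x) dx = (-1) + 1 = 0.


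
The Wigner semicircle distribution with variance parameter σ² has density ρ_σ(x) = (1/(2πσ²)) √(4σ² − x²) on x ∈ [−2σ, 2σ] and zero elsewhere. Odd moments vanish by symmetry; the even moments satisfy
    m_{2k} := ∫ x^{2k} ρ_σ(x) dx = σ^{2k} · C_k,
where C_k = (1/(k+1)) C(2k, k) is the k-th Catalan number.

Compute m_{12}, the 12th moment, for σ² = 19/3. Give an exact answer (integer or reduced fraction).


By the scaled semicircle moment identity, m_{2k} = σ^{2k} · C_k with k = 6.
C_6 = (1/(k+1)) · C(2k, k) = (1/7) · C(12, 6) = (1/7) · 924 = 132.
σ^{2k} = (σ²)^k = (19/3)^6 = 47045881/729.

Therefore m_{12} = σ^{12} · C_6 = (47045881/729) · 132 = 2070018764/243.


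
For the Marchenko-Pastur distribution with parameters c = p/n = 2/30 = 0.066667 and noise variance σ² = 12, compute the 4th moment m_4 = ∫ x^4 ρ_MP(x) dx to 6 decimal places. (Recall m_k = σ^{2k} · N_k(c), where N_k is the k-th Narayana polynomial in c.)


E[X⁴] = σ⁸ (1 + 6c + 6c² + c³) (fourth MP moment). With σ² = 12 (so σ⁸ = 20736) and c = 2/30 = 0.066667: E[X⁴] = 20736 · (1 + 6·0.066667 + 6·(0.066667)² + (0.066667)³) = 20736 · 1.426963.

So E[X^4] = 29589.504000.


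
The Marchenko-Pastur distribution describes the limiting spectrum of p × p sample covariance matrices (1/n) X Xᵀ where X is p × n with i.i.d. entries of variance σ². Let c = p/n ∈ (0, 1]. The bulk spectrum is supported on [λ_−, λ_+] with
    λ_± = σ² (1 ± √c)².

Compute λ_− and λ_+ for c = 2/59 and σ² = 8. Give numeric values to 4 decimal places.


c = 2/59 = 0.033898; √c = 0.184115.
λ_− = σ² (1 − √c)² = 8 · (1 − 0.184115)² = 8 · (0.815885)² = 5.325348.
λ_+ = σ² (1 + √c)² = 8 · (1 + 0.184115)² = 8 · (1.184115)² = 11.217025.

Rounded to 4 decimal places: λ_− ≈ 5.3253, λ_+ ≈ 11.2170.


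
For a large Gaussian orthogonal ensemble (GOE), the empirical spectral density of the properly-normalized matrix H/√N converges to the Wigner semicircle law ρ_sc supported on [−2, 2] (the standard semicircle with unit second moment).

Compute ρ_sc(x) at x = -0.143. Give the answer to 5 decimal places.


ρ_sc(x) = (1/(2π)) √(4 − x²). With x = -0.143:
  4 − x² = 4 − (-0.143)² = 4 − 0.020449 = 3.979551.
  √(4 − x²) = 1.994881.
  1/(2π) = 0.159155.
  ρ_sc(-0.143) = 0.159155 · 1.994881 = 0.317495.

Rounded to 5 decimal places: ρ_sc(-0.143) ≈ 0.31750.


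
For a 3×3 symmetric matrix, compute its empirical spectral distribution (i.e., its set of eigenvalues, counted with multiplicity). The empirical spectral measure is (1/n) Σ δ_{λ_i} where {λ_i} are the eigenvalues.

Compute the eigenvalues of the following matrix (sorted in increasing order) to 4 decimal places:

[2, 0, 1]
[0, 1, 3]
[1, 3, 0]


Since M is real symmetric, all three eigenvalues are real; they are the roots of det(λI − M) = λ³ − (tr M) λ² + s λ − det M, where s is the sum of the principal 2×2 minors.
tr M = 2 + 1 + 0 = 3.
s = (2·1 − 0²) + (2·0 − 1²) + (1·0 − 3²) = 2 + (-1) + (-9) = -8.
det M (expand along row 1) = 2·(-9) − 0·(-3) + 1·(-1) = -19.
Characteristic polynomial: λ³ − 3λ² − 8λ + 19 = 0.
Substitute λ = y + (tr M)/3 = y + 1.000000 to remove the quadratic term: y³ + p·y + q = 0 with p = s − (tr M)²/3 = -11.000000 and q = −2(tr M)³/27 + (tr M)·s/3 − det M = 9.000000.
Three real roots ⇒ use the trigonometric (Viète) form: r = 2√(−p/3) = 3.829708, φ = arccos(3q/(p·r)) = arccos(-0.640922) = 2.266495 rad.
y_k = r·cos(φ/3 − 2πk/3) for k = 0, 1, 2 gives y = 2.787759, 0.880170, -3.667929.
λ_k = y_k + 1.000000 gives λ = 3.7878, 1.8802, -2.6679 (check: the sum is 3.0000 = tr M).

Eigenvalues sorted in increasing order: [-2.6679, 1.8802, 3.7878].


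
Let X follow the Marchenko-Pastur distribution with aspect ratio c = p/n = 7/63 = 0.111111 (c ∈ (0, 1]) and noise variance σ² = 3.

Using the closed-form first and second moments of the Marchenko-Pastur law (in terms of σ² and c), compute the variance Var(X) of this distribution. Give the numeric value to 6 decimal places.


Recall the MP moments m_1 = E[X] = σ² and m_2 = E[X²] = σ⁴ (1 + c).
m_1 = E[X] = σ² = 3, so m_1² = 9.
m_2 = E[X²] = σ⁴ (1 + c) = 9 · (1 + 0.111111) = 9 · 1.111111 = 10.000000.
(Note m_2 − m_1² simplifies to c · σ⁴ = 0.111111 · 9.)

Var(X) = m_2 − m_1² = 10.000000 − 9 = 1.000000.


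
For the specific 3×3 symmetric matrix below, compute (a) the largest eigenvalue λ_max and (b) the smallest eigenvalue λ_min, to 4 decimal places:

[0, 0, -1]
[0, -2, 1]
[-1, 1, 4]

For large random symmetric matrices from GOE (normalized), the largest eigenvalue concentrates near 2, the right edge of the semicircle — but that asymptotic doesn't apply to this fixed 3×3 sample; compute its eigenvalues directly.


Since M is real symmetric, all three eigenvalues are real; they are the roots of det(λI − M) = λ³ − (tr M) λ² + s λ − det M, where s is the sum of the principal 2×2 minors.
tr M = 0 + (-2) + 4 = 2.
s = (0·(-2) − 0²) + (0·4 − (-1)²) + ((-2)·4 − 1²) = 0 + (-1) + (-9) = -10.
det M (expand along row 1) = 0·(-9) − 0·1 + (-1)·(-2) = 2.
Characteristic polynomial: λ³ − 2λ² − 10λ − 2 = 0.
Substitute λ = y + (tr M)/3 = y + 0.666667 to remove the quadratic term: y³ + p·y + q = 0 with p = s − (tr M)²/3 = -11.333333 and q = −2(tr M)³/27 + (tr M)·s/3 − det M = -9.259259.
Three real roots ⇒ use the trigonometric (Viète) form: r = 2√(−p/3) = 3.887301, φ = arccos(3q/(p·r)) = arccos(0.630510) = 0.888587 rad.
y_k = r·cos(φ/3 − 2πk/3) for k = 0, 1, 2 gives y = 3.718024, -0.876385, -2.841639.
λ_k = y_k + 0.666667 gives λ = 4.3847, -0.2097, -2.1750 (check: the sum is 2.0000 = tr M).

Hence λ_max = 4.3847 and λ_min = -2.1750.


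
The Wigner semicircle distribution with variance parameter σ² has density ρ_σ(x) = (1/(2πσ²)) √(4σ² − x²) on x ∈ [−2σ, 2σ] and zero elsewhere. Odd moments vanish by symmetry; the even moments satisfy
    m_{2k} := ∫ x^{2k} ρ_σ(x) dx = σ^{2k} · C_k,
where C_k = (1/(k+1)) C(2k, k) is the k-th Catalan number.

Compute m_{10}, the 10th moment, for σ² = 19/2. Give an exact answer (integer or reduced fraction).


By the scaled semicircle moment identity, m_{2k} = σ^{2k} · C_k with k = 5.
C_5 = (1/(k+1)) · C(2k, k) = (1/6) · C(10, 5) = (1/6) · 252 = 42.
σ^{2k} = (σ²)^k = (19/2)^5 = 2476099/32.

Therefore m_{10} = σ^{10} · C_5 = (2476099/32) · 42 = 51998079/16.


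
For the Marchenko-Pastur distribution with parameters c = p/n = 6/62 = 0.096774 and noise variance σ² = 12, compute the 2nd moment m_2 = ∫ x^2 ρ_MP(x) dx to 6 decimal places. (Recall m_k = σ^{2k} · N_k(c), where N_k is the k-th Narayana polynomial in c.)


E[X²] = σ⁴ (1 + c) (second MP moment). With σ² = 12 (so σ⁴ = 144) and c = 6/62 = 0.096774: E[X²] = 144 · (1 + 0.096774) = 144 · 1.096774.

So E[X^2] = 157.935484.


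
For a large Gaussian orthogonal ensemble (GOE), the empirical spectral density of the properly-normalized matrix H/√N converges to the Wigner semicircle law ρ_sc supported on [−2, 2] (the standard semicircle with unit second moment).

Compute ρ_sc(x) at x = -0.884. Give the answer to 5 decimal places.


ρ_sc(x) = (1/(2π)) √(4 − x²). With x = -0.884:
  4 − x² = 4 − (-0.884)² = 4 − 0.781456 = 3.218544.
  √(4 − x²) = 1.794030.
  1/(2π) = 0.159155.
  ρ_sc(-0.884) = 0.159155 · 1.794030 = 0.285529.

Rounded to 5 decimal places: ρ_sc(-0.884) ≈ 0.28553.


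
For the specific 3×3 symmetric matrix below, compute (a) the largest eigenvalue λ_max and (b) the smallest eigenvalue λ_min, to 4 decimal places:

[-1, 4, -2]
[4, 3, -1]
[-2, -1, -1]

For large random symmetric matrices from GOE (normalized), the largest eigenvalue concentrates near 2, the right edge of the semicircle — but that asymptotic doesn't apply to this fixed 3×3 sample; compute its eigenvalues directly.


Since M is real symmetric, all three eigenvalues are real; they are the roots of det(λI − M) = λ³ − (tr M) λ² + s λ − det M, where s is the sum of the principal 2×2 minors.
tr M = -1 + 3 + (-1) = 1.
s = ((-1)·3 − 4²) + ((-1)·(-1) − (-2)²) + (3·(-1) − (-1)²) = -19 + (-3) + (-4) = -26.
det M (expand along row 1) = (-1)·(-4) − 4·(-6) + (-2)·2 = 24.
Characteristic polynomial: λ³ − λ² − 26λ − 24 = 0.
Substitute λ = y + (tr M)/3 = y + 0.333333 to remove the quadratic term: y³ + p·y + q = 0 with p = s − (tr M)²/3 = -26.333333 and q = −2(tr M)³/27 + (tr M)·s/3 − det M = -32.740741.
Three real roots ⇒ use the trigonometric (Viète) form: r = 2√(−p/3) = 5.925463, φ = arccos(3q/(p·r)) = arccos(0.629480) = 0.889913 rad.
y_k = r·cos(φ/3 − 2πk/3) for k = 0, 1, 2 gives y = 5.666667, -1.333333, -4.333333.
λ_k = y_k + 0.333333 gives λ = 6.0000, -1.0000, -4.0000 (check: the sum is 1.0000 = tr M).

Hence λ_max = 6.0000 and λ_min = -4.0000.


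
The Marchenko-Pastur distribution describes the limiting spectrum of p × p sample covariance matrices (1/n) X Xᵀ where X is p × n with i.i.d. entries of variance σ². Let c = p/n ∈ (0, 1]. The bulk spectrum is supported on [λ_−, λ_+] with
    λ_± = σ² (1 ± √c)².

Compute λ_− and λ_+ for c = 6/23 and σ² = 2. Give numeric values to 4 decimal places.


c = 6/23 = 0.260870; √c = 0.510754.
λ_− = σ² (1 − √c)² = 2 · (1 − 0.510754)² = 2 · (0.489246)² = 0.478723.
λ_+ = σ² (1 + √c)² = 2 · (1 + 0.510754)² = 2 · (1.510754)² = 4.564755.

Rounded to 4 decimal places: λ_− ≈ 0.4787, λ_+ ≈ 4.5648.


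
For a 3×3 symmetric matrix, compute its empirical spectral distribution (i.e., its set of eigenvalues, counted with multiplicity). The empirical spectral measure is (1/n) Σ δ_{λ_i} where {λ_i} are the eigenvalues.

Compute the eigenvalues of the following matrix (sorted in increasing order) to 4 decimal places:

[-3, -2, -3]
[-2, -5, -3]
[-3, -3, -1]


Since M is real symmetric, all three eigenvalues are real; they are the roots of det(λI − M) = λ³ − (tr M) λ² + s λ − det M, where s is the sum of the principal 2×2 minors.
tr M = -3 + (-5) + (-1) = -9.
s = ((-3)·(-5) − (-2)²) + ((-3)·(-1) − (-3)²) + ((-5)·(-1) − (-3)²) = 11 + (-6) + (-4) = 1.
det M (expand along row 1) = (-3)·(-4) − (-2)·(-7) + (-3)·(-9) = 25.
Characteristic polynomial: λ³ + 9λ² + λ − 25 = 0.
Substitute λ = y + (tr M)/3 = y − 3.000000 to remove the quadratic term: y³ + p·y + q = 0 with p = s − (tr M)²/3 = -26.000000 and q = −2(tr M)³/27 + (tr M)·s/3 − det M = 26.000000.
Three real roots ⇒ use the trigonometric (Viète) form: r = 2√(−p/3) = 5.887841, φ = arccos(3q/(p·r)) = arccos(-0.509525) = 2.105429 rad.
y_k = r·cos(φ/3 − 2πk/3) for k = 0, 1, 2 gives y = 4.496398, 1.043731, -5.540129.
λ_k = y_k − 3.000000 gives λ = 1.4964, -1.9563, -8.5401 (check: the sum is -9.0000 = tr M).

Eigenvalues sorted in increasing order: [-8.5401, -1.9563, 1.4964].


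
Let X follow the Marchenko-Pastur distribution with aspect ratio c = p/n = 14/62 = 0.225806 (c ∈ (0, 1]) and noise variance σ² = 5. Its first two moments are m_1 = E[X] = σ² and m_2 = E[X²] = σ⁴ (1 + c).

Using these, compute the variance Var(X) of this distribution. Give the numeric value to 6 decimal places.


m_1 = E[X] = σ² = 5, so m_1² = 25.
m_2 = E[X²] = σ⁴ (1 + c) = 25 · (1 + 0.225806) = 25 · 1.225806 = 30.645161.
(Note m_2 − m_1² simplifies to c · σ⁴ = 0.225806 · 25.)

Var(X) = m_2 − m_1² = 30.645161 − 25 = 5.645161.


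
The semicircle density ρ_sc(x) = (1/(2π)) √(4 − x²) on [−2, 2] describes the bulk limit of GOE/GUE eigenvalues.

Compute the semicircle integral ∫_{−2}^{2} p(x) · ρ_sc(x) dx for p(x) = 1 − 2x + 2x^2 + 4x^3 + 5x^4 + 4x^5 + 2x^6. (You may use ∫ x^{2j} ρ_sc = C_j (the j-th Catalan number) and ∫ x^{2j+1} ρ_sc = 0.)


Write p(x) = Σ a_i x^i, split into monomials and integrate each against ρ_sc separately.
Using ∫ x^{2j} ρ_sc = C_j = (1/(j+1)) C(2j, j) (Catalan numbers) and ∫ x^{2j+1} ρ_sc = 0 (odd monomials vanish by symmetry):
  i = 0 (even): a_0 · C_{0} = 1 · 1 = 1
  i = 1 (odd): ∫ x^1 ρ_sc = 0 (vanishes)
  i = 2 (even): a_2 · C_{1} = 2 · 1 = 2
  i = 3 (odd): ∫ x^3 ρ_sc = 0 (vanishes)
  i = 4 (even): a_4 · C_{2} = 5 · 2 = 10
  i = 5 (odd): ∫ x^5 ρ_sc = 0 (vanishes)
  i = 6 (even): a_6 · C_{3} = 2 · 5 = 10

Summing the contributions: ∫_{−2}^{2} p(x) ρ_sc(x) dx = 1 + 2 + 10 + 10 = 23.


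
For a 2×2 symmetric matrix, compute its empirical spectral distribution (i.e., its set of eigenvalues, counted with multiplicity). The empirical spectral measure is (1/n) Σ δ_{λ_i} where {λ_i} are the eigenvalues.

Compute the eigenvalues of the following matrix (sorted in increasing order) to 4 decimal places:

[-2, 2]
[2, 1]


Since M is real symmetric, both eigenvalues are real; they are the roots of det(λI − M) = λ² − (tr M) λ + det M.
tr M = -2 + 1 = -1.
det M = (-2)·1 − 2² = -2 − 4 = -6.
Characteristic polynomial: λ² + λ − 6 = 0.
Discriminant Δ = (tr M)² − 4·det M = 1 − (-24) = 25; √Δ = 5.000000.
λ = (tr M ± √Δ)/2 = (-1 ± 5.000000)/2, giving (tr M − √Δ)/2 = -3.0000 and (tr M + √Δ)/2 = 2.0000.

Eigenvalues sorted in increasing order: [-3.0000, 2.0000].


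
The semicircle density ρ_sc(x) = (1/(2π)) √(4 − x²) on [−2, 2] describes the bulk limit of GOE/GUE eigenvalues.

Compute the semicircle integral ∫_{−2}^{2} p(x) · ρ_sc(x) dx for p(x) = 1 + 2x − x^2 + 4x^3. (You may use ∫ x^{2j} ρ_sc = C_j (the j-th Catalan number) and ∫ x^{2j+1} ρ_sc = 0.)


Write p(x) = Σ a_i x^i, split into monomials and integrate each against ρ_sc separately.
Using ∫ x^{2j} ρ_sc = C_j = (1/(j+1)) C(2j, j) (Catalan numbers) and ∫ x^{2j+1} ρ_sc = 0 (odd monomials vanish by symmetry):
  i = 0 (even): a_0 · C_{0} = 1 · 1 = 1
  i = 1 (odd): ∫ x^1 ρ_sc = 0 (vanishes)
  i = 2 (even): a_2 · C_{1} = -1 · 1 = -1
  i = 3 (odd): ∫ x^3 ρ_sc = 0 (vanishes)

Summing the contributions: ∫_{−2}^{2} p(x) ρ_sc(x) dx = 1 + (-1) = 0.


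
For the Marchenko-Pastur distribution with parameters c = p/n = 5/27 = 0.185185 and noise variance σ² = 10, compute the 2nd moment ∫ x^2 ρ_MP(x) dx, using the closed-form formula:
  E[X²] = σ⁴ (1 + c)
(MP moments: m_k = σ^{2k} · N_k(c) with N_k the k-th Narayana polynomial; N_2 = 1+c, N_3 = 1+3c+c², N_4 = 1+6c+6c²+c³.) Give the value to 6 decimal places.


E[X²] = σ⁴ (1 + c) (second MP moment). With σ² = 10 (so σ⁴ = 100) and c = 5/27 = 0.185185: E[X²] = 100 · (1 + 0.185185) = 100 · 1.185185.

So E[X^2] = 118.518519.


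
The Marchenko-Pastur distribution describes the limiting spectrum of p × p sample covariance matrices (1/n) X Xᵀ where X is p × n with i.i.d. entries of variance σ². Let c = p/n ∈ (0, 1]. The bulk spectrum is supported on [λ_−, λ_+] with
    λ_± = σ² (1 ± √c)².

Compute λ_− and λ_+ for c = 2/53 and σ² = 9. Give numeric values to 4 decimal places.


c = 2/53 = 0.037736; √c = 0.194257.
λ_− = σ² (1 − √c)² = 9 · (1 − 0.194257)² = 9 · (0.805743)² = 5.842994.
λ_+ = σ² (1 + √c)² = 9 · (1 + 0.194257)² = 9 · (1.194257)² = 12.836252.

Rounded to 4 decimal places: λ_− ≈ 5.8430, λ_+ ≈ 12.8363.


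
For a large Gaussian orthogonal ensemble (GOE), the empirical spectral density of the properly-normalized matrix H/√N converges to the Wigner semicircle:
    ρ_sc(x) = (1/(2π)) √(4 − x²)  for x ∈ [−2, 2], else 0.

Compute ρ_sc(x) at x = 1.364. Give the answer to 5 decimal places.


ρ_sc(x) = (1/(2π)) √(4 − x²). With x = 1.364:
  4 − x² = 4 − (1.364)² = 4 − 1.860496 = 2.139504.
  √(4 − x²) = 1.462704.
  1/(2π) = 0.159155.
  ρ_sc(1.364) = 0.159155 · 1.462704 = 0.232797.

Rounded to 5 decimal places: ρ_sc(1.364) ≈ 0.23280.


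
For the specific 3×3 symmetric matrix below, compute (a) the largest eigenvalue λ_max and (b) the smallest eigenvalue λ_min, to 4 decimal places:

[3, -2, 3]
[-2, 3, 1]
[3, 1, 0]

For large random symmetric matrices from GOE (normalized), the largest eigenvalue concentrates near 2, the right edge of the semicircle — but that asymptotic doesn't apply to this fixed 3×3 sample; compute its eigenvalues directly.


Since M is real symmetric, all three eigenvalues are real; they are the roots of det(λI − M) = λ³ − (tr M) λ² + s λ − det M, where s is the sum of the principal 2×2 minors.
tr M = 3 + 3 + 0 = 6.
s = (3·3 − (-2)²) + (3·0 − 3²) + (3·0 − 1²) = 5 + (-9) + (-1) = -5.
det M (expand along row 1) = 3·(-1) − (-2)·(-3) + 3·(-11) = -42.
Characteristic polynomial: λ³ − 6λ² − 5λ + 42 = 0.
Substitute λ = y + (tr M)/3 = y + 2.000000 to remove the quadratic term: y³ + p·y + q = 0 with p = s − (tr M)²/3 = -17.000000 and q = −2(tr M)³/27 + (tr M)·s/3 − det M = 16.000000.
Three real roots ⇒ use the trigonometric (Viète) form: r = 2√(−p/3) = 4.760952, φ = arccos(3q/(p·r)) = arccos(-0.593060) = 2.205650 rad.
y_k = r·cos(φ/3 − 2πk/3) for k = 0, 1, 2 gives y = 3.531129, 1.000000, -4.531129.
λ_k = y_k + 2.000000 gives λ = 5.5311, 3.0000, -2.5311 (check: the sum is 6.0000 = tr M).

Hence λ_max = 5.5311 and λ_min = -2.5311.


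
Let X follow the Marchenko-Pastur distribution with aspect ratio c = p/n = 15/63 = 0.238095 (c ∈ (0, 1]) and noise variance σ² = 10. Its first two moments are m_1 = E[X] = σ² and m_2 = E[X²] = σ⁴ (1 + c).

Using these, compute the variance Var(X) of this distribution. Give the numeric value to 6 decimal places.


m_1 = E[X] = σ² = 10, so m_1² = 100.
m_2 = E[X²] = σ⁴ (1 + c) = 100 · (1 + 0.238095) = 100 · 1.238095 = 123.809524.
(Note m_2 − m_1² simplifies to c · σ⁴ = 0.238095 · 100.)

Var(X) = m_2 − m_1² = 123.809524 − 100 = 23.809524.


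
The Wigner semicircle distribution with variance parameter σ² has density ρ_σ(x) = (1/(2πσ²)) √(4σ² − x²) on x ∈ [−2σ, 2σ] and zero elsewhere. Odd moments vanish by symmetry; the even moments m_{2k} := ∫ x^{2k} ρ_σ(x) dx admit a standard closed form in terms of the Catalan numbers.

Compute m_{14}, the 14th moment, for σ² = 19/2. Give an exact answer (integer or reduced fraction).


By the scaled semicircle moment identity, m_{2k} = σ^{2k} · C_k with k = 7.
C_7 = (1/(k+1)) · C(2k, k) = (1/8) · C(14, 7) = (1/8) · 3432 = 429.
σ^{2k} = (σ²)^k = (19/2)^7 = 893871739/128.

Therefore m_{14} = σ^{14} · C_7 = (893871739/128) · 429 = 383470976031/128.


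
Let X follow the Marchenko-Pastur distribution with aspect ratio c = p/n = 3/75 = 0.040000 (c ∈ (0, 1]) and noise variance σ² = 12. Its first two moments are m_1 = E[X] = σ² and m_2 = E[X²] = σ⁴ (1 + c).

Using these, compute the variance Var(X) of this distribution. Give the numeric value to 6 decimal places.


m_1 = E[X] = σ² = 12, so m_1² = 144.
m_2 = E[X²] = σ⁴ (1 + c) = 144 · (1 + 0.040000) = 144 · 1.040000 = 149.760000.
(Note m_2 − m_1² simplifies to c · σ⁴ = 0.040000 · 144.)

Var(X) = m_2 − m_1² = 149.760000 − 144 = 5.760000.


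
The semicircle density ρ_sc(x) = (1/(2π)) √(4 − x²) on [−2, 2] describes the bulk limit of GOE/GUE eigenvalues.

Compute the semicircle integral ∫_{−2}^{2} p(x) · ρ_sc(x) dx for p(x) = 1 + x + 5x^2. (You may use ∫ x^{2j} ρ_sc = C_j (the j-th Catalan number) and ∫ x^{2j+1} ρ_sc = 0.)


Write p(x) = Σ a_i x^i, split into monomials and integrate each against ρ_sc separately.
Using ∫ x^{2j} ρ_sc = C_j = (1/(j+1)) C(2j, j) (Catalan numbers) and ∫ x^{2j+1} ρ_sc = 0 (odd monomials vanish by symmetry):
  i = 0 (even): a_0 · C_{0} = 1 · 1 = 1
  i = 1 (odd): ∫ x^1 ρ_sc = 0 (vanishes)
  i = 2 (even): a_2 · C_{1} = 5 · 1 = 5

Summing the contributions: ∫_{−2}^{2} p(x) ρ_sc(x) dx = 1 + 5 = 6.


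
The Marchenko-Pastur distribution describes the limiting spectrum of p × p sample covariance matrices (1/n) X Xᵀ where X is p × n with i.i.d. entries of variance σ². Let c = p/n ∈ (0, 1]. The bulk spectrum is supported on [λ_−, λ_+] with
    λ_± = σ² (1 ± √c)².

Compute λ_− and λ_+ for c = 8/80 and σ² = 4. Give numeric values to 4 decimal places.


c = 8/80 = 0.100000; √c = 0.316228.
λ_− = σ² (1 − √c)² = 4 · (1 − 0.316228)² = 4 · (0.683772)² = 1.870178.
λ_+ = σ² (1 + √c)² = 4 · (1 + 0.316228)² = 4 · (1.316228)² = 6.929822.

Rounded to 4 decimal places: λ_− ≈ 1.8702, λ_+ ≈ 6.9298.
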